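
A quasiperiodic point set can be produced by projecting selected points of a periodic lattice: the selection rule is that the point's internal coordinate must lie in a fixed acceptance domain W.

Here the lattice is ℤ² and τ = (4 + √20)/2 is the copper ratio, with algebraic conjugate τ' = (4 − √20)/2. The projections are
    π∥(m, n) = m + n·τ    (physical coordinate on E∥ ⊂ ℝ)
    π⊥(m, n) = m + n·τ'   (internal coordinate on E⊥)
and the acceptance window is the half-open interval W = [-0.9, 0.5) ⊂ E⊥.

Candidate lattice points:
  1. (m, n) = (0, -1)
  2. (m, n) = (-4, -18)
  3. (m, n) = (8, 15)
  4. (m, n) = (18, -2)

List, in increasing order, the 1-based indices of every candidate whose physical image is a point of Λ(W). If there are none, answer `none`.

1, 2

Numerically τ ≈ 4.2361 and τ' = −1/τ ≈ -0.2361.
[1] lift (0,-1): star map gives 0.2361; window check -0.9 ≤ 0.2361 < 0.5 is true → IN Λ
[2] lift (-4,-18): star map gives 0.2492; window check -0.9 ≤ 0.2492 < 0.5 is true → IN Λ
[3] lift (8,15): star map gives 4.4590; window check -0.9 ≤ 4.4590 < 0.5 is false → out
[4] lift (18,-2): star map gives 18.4721; window check -0.9 ≤ 18.4721 < 0.5 is false → out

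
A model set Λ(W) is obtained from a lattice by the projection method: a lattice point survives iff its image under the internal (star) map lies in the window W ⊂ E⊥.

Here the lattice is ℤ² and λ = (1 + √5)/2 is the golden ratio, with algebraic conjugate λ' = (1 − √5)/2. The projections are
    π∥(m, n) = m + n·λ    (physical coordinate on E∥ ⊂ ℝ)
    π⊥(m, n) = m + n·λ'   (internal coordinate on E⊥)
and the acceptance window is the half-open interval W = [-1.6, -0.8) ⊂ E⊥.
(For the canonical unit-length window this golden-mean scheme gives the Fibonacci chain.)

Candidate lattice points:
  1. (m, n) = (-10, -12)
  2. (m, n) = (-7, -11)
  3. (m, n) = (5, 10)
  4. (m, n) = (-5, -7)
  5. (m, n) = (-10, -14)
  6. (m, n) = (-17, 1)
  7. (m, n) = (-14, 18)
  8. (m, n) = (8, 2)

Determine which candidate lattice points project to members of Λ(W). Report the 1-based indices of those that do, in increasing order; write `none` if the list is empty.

Numerically λ ≈ 1.6180 and λ' = −1/λ ≈ -0.6180.
#1 (-10,-12): internal coord -10 + (-12)·λ' = -2.5836; -2.5836 ∉ [-1.6, -0.8) → out
#2 (-7,-11): internal coord -7 + (-11)·λ' = -0.2016; -0.2016 ∉ [-1.6, -0.8) → out
#3 (5,10): internal coord 5 + (10)·λ' = -1.1803; -1.1803 ∈ [-1.6, -0.8) → IN Λ
#4 (-5,-7): internal coord -5 + (-7)·λ' = -0.6738; -0.6738 ∉ [-1.6, -0.8) → out
#5 (-10,-14): internal coord -10 + (-14)·λ' = -1.3475; -1.3475 ∈ [-1.6, -0.8) → IN Λ
#6 (-17,1): internal coord -17 + (1)·λ' = -17.6180; -17.6180 ∉ [-1.6, -0.8) → out
#7 (-14,18): internal coord -14 + (18)·λ' = -25.1246; -25.1246 ∉ [-1.6, -0.8) → out
#8 (8,2): internal coord 8 + (2)·λ' = +6.7639; +6.7639 ∉ [-1.6, -0.8) → out

3, 5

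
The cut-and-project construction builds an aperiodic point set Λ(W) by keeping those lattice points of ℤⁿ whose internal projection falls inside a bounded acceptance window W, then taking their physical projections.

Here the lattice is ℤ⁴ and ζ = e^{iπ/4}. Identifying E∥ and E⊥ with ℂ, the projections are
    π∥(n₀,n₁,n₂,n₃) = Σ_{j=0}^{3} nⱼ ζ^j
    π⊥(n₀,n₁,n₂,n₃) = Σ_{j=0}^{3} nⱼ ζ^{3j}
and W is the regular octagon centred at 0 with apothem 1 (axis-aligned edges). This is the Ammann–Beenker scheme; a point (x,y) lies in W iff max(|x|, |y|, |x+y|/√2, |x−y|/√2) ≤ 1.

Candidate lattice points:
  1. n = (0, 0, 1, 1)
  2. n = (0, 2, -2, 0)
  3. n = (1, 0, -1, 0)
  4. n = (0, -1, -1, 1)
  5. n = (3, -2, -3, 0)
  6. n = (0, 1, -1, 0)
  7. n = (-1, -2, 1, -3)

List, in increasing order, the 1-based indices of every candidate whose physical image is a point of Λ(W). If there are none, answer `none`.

1

π⊥(n) = n₀ + n₁ζ³ + n₂ζ⁶ + n₃ζ⁹ where ζ = e^{iπ/4}.
#1 (0, 0, 1, 1): internal (0.70711, -0.29289); octagon support 0.70711 vs apothem 1 → ∈ W
#2 (0, 2, -2, 0): internal (-1.41421, 3.41421); octagon support 3.41421 vs apothem 1 → ∉ W
#3 (1, 0, -1, 0): internal (1.00000, 1.00000); octagon support 1.41421 vs apothem 1 → ∉ W
#4 (0, -1, -1, 1): internal (1.41421, 1.00000); octagon support 1.70711 vs apothem 1 → ∉ W
#5 (3, -2, -3, 0): internal (4.41421, 1.58579); octagon support 4.41421 vs apothem 1 → ∉ W
#6 (0, 1, -1, 0): internal (-0.70711, 1.70711); octagon support 1.70711 vs apothem 1 → ∉ W
#7 (-1, -2, 1, -3): internal (-1.70711, -4.53553); octagon support 4.53553 vs apothem 1 → ∉ W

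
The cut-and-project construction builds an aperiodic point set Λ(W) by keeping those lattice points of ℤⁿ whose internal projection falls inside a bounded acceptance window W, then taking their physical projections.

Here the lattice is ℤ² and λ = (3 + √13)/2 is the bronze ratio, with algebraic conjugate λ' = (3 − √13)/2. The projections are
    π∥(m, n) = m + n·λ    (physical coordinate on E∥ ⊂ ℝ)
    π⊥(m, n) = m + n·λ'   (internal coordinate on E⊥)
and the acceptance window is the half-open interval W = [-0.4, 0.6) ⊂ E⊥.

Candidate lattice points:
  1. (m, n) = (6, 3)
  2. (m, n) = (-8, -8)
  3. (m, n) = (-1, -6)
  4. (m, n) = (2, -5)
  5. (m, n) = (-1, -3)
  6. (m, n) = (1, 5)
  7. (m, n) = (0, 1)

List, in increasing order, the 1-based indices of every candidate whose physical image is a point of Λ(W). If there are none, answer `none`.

Numerically λ ≈ 3.30278 and λ' = −1/λ ≈ -0.30278.
candidate 1: (m,n)=(6,3) → π∥ = 6+3·λ ≈ 15.90833, π⊥ = 6+3·λ' ≈ 5.09167 ∉ [-0.4, 0.6) ⇒ out
candidate 2: (m,n)=(-8,-8) → π∥ = -8-8·λ ≈ -34.42221, π⊥ = -8-8·λ' ≈ -5.57779 ∉ [-0.4, 0.6) ⇒ out
candidate 3: (m,n)=(-1,-6) → π∥ = -1-6·λ ≈ -20.81665, π⊥ = -1-6·λ' ≈ 0.81665 ∉ [-0.4, 0.6) ⇒ out
candidate 4: (m,n)=(2,-5) → π∥ = 2-5·λ ≈ -14.51388, π⊥ = 2-5·λ' ≈ 3.51388 ∉ [-0.4, 0.6) ⇒ out
candidate 5: (m,n)=(-1,-3) → π∥ = -1-3·λ ≈ -10.90833, π⊥ = -1-3·λ' ≈ -0.09167 ∈ [-0.4, 0.6) ⇒ IN Λ
candidate 6: (m,n)=(1,5) → π∥ = 1+5·λ ≈ 17.51388, π⊥ = 1+5·λ' ≈ -0.51388 ∉ [-0.4, 0.6) ⇒ out
candidate 7: (m,n)=(0,1) → π∥ = 0+1·λ ≈ 3.30278, π⊥ = 0+1·λ' ≈ -0.30278 ∈ [-0.4, 0.6) ⇒ IN Λ

5, 7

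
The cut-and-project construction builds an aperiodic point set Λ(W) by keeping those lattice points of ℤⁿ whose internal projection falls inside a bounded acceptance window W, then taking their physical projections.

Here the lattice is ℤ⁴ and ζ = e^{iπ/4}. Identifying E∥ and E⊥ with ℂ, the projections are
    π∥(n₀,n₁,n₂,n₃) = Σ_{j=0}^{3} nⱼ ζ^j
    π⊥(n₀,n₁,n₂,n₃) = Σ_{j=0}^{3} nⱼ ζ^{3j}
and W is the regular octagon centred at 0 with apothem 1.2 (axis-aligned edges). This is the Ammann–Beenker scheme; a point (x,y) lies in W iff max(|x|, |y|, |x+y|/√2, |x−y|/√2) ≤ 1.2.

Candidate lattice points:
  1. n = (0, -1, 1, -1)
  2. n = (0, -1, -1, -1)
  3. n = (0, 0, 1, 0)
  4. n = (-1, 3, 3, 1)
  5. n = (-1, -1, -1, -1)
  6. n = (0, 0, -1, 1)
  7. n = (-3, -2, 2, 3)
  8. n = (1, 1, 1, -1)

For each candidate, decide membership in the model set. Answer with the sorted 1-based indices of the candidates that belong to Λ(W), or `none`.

2, 3, 5, 8

Internal map: ζ^{3j} for j=0..3 gives (1,0), (−√2/2,√2/2), (0,−1), (√2/2,√2/2).
#1 (0, -1, 1, -1): internal (0.00000, -2.41421); octagon support 2.41421 vs apothem 1.2 → ∉ W
#2 (0, -1, -1, -1): internal (0.00000, -0.41421); octagon support 0.41421 vs apothem 1.2 → ∈ W
#3 (0, 0, 1, 0): internal (0.00000, -1.00000); octagon support 1.00000 vs apothem 1.2 → ∈ W
#4 (-1, 3, 3, 1): internal (-2.41421, -0.17157); octagon support 2.41421 vs apothem 1.2 → ∉ W
#5 (-1, -1, -1, -1): internal (-1.00000, -0.41421); octagon support 1.00000 vs apothem 1.2 → ∈ W
#6 (0, 0, -1, 1): internal (0.70711, 1.70711); octagon support 1.70711 vs apothem 1.2 → ∉ W
#7 (-3, -2, 2, 3): internal (0.53553, -1.29289); octagon support 1.29289 vs apothem 1.2 → ∉ W
#8 (1, 1, 1, -1): internal (-0.41421, -1.00000); octagon support 1.00000 vs apothem 1.2 → ∈ W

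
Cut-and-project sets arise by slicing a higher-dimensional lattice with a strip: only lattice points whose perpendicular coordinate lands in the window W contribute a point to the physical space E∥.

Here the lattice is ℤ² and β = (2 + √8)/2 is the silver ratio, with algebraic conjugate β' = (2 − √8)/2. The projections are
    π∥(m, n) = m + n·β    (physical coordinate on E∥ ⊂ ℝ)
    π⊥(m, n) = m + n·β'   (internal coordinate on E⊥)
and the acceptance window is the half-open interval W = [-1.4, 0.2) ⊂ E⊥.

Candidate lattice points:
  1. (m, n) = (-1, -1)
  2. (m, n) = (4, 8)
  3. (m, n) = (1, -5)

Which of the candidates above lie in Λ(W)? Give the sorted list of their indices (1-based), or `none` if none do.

β' = (2−√8)/2 ≈ -0.4142.
#1 (-1,-1): internal coord -1 + (-1)·β' = -0.5858; -0.5858 ∈ [-1.4, 0.2) → IN Λ
#2 (4,8): internal coord 4 + (8)·β' = +0.6863; +0.6863 ∉ [-1.4, 0.2) → out
#3 (1,-5): internal coord 1 + (-5)·β' = +3.0711; +3.0711 ∉ [-1.4, 0.2) → out

1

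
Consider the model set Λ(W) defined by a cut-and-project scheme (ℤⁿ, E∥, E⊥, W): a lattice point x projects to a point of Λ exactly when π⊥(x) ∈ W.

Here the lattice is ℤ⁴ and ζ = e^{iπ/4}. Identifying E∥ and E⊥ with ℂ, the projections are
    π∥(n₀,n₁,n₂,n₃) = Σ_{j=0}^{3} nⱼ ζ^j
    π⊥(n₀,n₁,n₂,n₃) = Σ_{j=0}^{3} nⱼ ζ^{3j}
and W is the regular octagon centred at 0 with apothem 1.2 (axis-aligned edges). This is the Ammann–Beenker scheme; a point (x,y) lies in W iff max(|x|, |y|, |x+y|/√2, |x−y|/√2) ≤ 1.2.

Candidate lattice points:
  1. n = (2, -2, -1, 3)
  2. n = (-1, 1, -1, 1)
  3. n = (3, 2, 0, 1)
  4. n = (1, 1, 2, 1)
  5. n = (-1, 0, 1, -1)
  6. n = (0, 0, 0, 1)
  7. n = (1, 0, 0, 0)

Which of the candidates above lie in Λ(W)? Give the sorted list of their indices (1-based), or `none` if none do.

4, 6, 7

Internal map: ζ^{3j} for j=0..3 gives (1,0), (−√2/2,√2/2), (0,−1), (√2/2,√2/2).
#1 (2, -2, -1, 3): internal (5.5355, 1.7071); octagon support 5.5355 vs apothem 1.2 → ∉ W
#2 (-1, 1, -1, 1): internal (-1.0000, 2.4142); octagon support 2.4142 vs apothem 1.2 → ∉ W
#3 (3, 2, 0, 1): internal (2.2929, 2.1213); octagon support 3.1213 vs apothem 1.2 → ∉ W
#4 (1, 1, 2, 1): internal (1.0000, -0.5858); octagon support 1.1213 vs apothem 1.2 → ∈ W
#5 (-1, 0, 1, -1): internal (-1.7071, -1.7071); octagon support 2.4142 vs apothem 1.2 → ∉ W
#6 (0, 0, 0, 1): internal (0.7071, 0.7071); octagon support 1.0000 vs apothem 1.2 → ∈ W
#7 (1, 0, 0, 0): internal (1.0000, 0.0000); octagon support 1.0000 vs apothem 1.2 → ∈ W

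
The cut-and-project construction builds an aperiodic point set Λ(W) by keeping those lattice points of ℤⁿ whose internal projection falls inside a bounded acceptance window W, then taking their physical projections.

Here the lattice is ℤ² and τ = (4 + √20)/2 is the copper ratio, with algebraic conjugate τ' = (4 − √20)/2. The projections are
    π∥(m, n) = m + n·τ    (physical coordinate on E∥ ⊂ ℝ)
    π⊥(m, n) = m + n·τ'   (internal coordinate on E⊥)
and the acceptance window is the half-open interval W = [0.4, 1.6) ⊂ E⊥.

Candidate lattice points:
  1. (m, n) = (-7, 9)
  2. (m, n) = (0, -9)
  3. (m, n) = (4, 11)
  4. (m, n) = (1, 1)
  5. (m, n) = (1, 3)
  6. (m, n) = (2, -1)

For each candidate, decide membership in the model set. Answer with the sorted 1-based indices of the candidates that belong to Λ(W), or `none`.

Compute τ' = (4−√20)/2 = -0.236068, so π⊥(m,n) = m -0.236068·n.
[1] lift (-7,9): star map gives -9.124612; window check 0.4 ≤ -9.124612 < 1.6 is false → out
[2] lift (0,-9): star map gives 2.124612; window check 0.4 ≤ 2.124612 < 1.6 is false → out
[3] lift (4,11): star map gives 1.403252; window check 0.4 ≤ 1.403252 < 1.6 is true → IN Λ
[4] lift (1,1): star map gives 0.763932; window check 0.4 ≤ 0.763932 < 1.6 is true → IN Λ
[5] lift (1,3): star map gives 0.291796; window check 0.4 ≤ 0.291796 < 1.6 is false → out
[6] lift (2,-1): star map gives 2.236068; window check 0.4 ≤ 2.236068 < 1.6 is false → out

3, 4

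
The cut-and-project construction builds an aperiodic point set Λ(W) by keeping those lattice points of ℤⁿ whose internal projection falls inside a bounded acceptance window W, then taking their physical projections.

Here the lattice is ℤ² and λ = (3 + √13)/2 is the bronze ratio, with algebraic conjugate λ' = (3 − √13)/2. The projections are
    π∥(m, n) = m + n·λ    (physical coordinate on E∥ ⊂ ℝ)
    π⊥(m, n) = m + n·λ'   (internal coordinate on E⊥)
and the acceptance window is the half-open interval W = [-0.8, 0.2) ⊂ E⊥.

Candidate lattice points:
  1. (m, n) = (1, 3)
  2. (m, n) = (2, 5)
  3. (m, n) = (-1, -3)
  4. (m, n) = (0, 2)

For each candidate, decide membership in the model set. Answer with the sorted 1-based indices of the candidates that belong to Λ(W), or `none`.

λ' = (3−√13)/2 ≈ -0.302776.
#1 (1,3): internal coord 1 + (3)·λ' = +0.091673; +0.091673 ∈ [-0.8, 0.2) → IN Λ
#2 (2,5): internal coord 2 + (5)·λ' = +0.486122; +0.486122 ∉ [-0.8, 0.2) → out
#3 (-1,-3): internal coord -1 + (-3)·λ' = -0.091673; -0.091673 ∈ [-0.8, 0.2) → IN Λ
#4 (0,2): internal coord 0 + (2)·λ' = -0.605551; -0.605551 ∈ [-0.8, 0.2) → IN Λ

1, 3, 4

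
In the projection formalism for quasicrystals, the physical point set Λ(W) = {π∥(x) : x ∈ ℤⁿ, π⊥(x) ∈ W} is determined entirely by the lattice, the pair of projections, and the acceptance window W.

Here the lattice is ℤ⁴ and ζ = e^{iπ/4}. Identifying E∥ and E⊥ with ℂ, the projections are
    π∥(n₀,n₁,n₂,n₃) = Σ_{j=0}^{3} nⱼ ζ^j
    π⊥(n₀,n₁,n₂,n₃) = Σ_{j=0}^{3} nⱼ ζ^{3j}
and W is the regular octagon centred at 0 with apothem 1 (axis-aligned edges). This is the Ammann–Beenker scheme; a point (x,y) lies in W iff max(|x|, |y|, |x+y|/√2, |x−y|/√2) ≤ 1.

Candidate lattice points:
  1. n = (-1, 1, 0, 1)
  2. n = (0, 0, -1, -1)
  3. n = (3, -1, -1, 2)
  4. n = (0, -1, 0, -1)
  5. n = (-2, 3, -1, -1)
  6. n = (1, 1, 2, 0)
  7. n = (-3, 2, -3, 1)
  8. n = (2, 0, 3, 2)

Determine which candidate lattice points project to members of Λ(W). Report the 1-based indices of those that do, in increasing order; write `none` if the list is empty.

With ζ = e^{iπ/4} the internal vectors are ζ^0,ζ^3,ζ^6,ζ^9.
#1 (-1, 1, 0, 1): internal (-1.0000, 1.4142); octagon support 1.7071 vs apothem 1 → ∉ W
#2 (0, 0, -1, -1): internal (-0.7071, 0.2929); octagon support 0.7071 vs apothem 1 → ∈ W
#3 (3, -1, -1, 2): internal (5.1213, 1.7071); octagon support 5.1213 vs apothem 1 → ∉ W
#4 (0, -1, 0, -1): internal (0.0000, -1.4142); octagon support 1.4142 vs apothem 1 → ∉ W
#5 (-2, 3, -1, -1): internal (-4.8284, 2.4142); octagon support 5.1213 vs apothem 1 → ∉ W
#6 (1, 1, 2, 0): internal (0.2929, -1.2929); octagon support 1.2929 vs apothem 1 → ∉ W
#7 (-3, 2, -3, 1): internal (-3.7071, 5.1213); octagon support 6.2426 vs apothem 1 → ∉ W
#8 (2, 0, 3, 2): internal (3.4142, -1.5858); octagon support 3.5355 vs apothem 1 → ∉ W

2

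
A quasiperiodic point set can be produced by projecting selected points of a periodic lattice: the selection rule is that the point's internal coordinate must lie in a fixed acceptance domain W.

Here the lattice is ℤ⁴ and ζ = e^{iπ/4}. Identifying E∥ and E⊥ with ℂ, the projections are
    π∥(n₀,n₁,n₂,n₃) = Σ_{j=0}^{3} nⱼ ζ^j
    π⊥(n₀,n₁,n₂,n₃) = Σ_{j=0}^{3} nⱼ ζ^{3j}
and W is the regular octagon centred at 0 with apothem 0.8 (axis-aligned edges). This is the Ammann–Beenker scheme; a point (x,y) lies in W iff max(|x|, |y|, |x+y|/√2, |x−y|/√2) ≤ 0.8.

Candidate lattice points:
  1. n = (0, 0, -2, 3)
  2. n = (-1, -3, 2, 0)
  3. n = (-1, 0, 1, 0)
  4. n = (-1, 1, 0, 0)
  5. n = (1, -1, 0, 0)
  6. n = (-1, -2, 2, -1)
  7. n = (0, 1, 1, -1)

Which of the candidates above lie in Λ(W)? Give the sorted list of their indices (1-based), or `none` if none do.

Internal map: ζ^{3j} for j=0..3 gives (1,0), (−√2/2,√2/2), (0,−1), (√2/2,√2/2).
candidate 1: n = (0, 0, -2, 3) → π⊥ ≈ (+2.121320, +4.121320); max(|x|,|y|,|x±y|/√2) = 4.414214 > 0.8 ⇒ ∉ W
candidate 2: n = (-1, -3, 2, 0) → π⊥ ≈ (+1.121320, -4.121320); max(|x|,|y|,|x±y|/√2) = 4.121320 > 0.8 ⇒ ∉ W
candidate 3: n = (-1, 0, 1, 0) → π⊥ ≈ (-1.000000, -1.000000); max(|x|,|y|,|x±y|/√2) = 1.414214 > 0.8 ⇒ ∉ W
candidate 4: n = (-1, 1, 0, 0) → π⊥ ≈ (-1.707107, +0.707107); max(|x|,|y|,|x±y|/√2) = 1.707107 > 0.8 ⇒ ∉ W
candidate 5: n = (1, -1, 0, 0) → π⊥ ≈ (+1.707107, -0.707107); max(|x|,|y|,|x±y|/√2) = 1.707107 > 0.8 ⇒ ∉ W
candidate 6: n = (-1, -2, 2, -1) → π⊥ ≈ (-0.292893, -4.121320); max(|x|,|y|,|x±y|/√2) = 4.121320 > 0.8 ⇒ ∉ W
candidate 7: n = (0, 1, 1, -1) → π⊥ ≈ (-1.414214, -1.000000); max(|x|,|y|,|x±y|/√2) = 1.707107 > 0.8 ⇒ ∉ W

none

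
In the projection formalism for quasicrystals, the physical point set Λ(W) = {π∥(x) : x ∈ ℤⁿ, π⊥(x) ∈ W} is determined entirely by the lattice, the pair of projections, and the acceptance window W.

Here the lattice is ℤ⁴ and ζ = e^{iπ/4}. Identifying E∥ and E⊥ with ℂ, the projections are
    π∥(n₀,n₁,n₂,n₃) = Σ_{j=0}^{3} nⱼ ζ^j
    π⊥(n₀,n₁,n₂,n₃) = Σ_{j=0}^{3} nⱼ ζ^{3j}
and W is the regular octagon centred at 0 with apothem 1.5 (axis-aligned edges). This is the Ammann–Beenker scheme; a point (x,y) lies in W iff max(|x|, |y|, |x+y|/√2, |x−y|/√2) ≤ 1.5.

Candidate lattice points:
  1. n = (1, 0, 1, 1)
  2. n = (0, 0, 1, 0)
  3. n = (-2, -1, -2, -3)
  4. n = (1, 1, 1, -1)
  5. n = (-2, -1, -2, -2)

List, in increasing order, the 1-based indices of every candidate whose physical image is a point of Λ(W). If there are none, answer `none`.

2, 4

Internal map: ζ^{3j} for j=0..3 gives (1,0), (−√2/2,√2/2), (0,−1), (√2/2,√2/2).
candidate 1: n = (1, 0, 1, 1) → π⊥ ≈ (+1.70711, -0.29289); max(|x|,|y|,|x±y|/√2) = 1.70711 > 1.5 ⇒ ∉ W
candidate 2: n = (0, 0, 1, 0) → π⊥ ≈ (+0.00000, -1.00000); max(|x|,|y|,|x±y|/√2) = 1.00000 ≤ 1.5 ⇒ ∈ W
candidate 3: n = (-2, -1, -2, -3) → π⊥ ≈ (-3.41421, -0.82843); max(|x|,|y|,|x±y|/√2) = 3.41421 > 1.5 ⇒ ∉ W
candidate 4: n = (1, 1, 1, -1) → π⊥ ≈ (-0.41421, -1.00000); max(|x|,|y|,|x±y|/√2) = 1.00000 ≤ 1.5 ⇒ ∈ W
candidate 5: n = (-2, -1, -2, -2) → π⊥ ≈ (-2.70711, -0.12132); max(|x|,|y|,|x±y|/√2) = 2.70711 > 1.5 ⇒ ∉ W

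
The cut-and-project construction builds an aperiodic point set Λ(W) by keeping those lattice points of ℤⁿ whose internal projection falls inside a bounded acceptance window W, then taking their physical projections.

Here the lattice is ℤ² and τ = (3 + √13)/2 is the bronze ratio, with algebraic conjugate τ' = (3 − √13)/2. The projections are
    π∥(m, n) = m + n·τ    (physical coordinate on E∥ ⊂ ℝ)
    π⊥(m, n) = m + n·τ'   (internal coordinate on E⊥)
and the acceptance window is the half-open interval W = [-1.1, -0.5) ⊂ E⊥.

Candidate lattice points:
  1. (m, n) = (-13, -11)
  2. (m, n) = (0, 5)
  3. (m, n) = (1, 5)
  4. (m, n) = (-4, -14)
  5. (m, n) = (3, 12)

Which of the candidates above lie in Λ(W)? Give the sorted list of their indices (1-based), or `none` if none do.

3, 5

τ' = (3−√13)/2 ≈ -0.3028.
#1 (-13,-11): internal coord -13 + (-11)·τ' = -9.6695; -9.6695 ∉ [-1.1, -0.5) → out
#2 (0,5): internal coord 0 + (5)·τ' = -1.5139; -1.5139 ∉ [-1.1, -0.5) → out
#3 (1,5): internal coord 1 + (5)·τ' = -0.5139; -0.5139 ∈ [-1.1, -0.5) → IN Λ
#4 (-4,-14): internal coord -4 + (-14)·τ' = +0.2389; +0.2389 ∉ [-1.1, -0.5) → out
#5 (3,12): internal coord 3 + (12)·τ' = -0.6333; -0.6333 ∈ [-1.1, -0.5) → IN Λ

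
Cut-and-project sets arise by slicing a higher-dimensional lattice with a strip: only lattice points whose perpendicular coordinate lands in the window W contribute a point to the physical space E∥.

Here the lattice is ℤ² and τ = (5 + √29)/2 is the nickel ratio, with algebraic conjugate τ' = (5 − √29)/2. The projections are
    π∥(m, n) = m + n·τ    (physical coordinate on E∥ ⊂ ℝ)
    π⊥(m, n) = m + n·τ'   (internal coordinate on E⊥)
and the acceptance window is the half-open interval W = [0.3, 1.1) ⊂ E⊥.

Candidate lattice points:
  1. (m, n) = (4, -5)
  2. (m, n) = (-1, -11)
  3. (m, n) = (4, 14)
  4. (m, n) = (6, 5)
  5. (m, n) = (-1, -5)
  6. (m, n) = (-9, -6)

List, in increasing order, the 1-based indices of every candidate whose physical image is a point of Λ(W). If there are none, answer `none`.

Numerically τ ≈ 5.192582 and τ' = −1/τ ≈ -0.192582.
candidate 1: (m,n)=(4,-5) → π∥ = 4-5·τ ≈ -21.962912, π⊥ = 4-5·τ' ≈ 4.962912 ∉ [0.3, 1.1) ⇒ out
candidate 2: (m,n)=(-1,-11) → π∥ = -1-11·τ ≈ -58.118406, π⊥ = -1-11·τ' ≈ 1.118406 ∉ [0.3, 1.1) ⇒ out
candidate 3: (m,n)=(4,14) → π∥ = 4+14·τ ≈ 76.696154, π⊥ = 4+14·τ' ≈ 1.303846 ∉ [0.3, 1.1) ⇒ out
candidate 4: (m,n)=(6,5) → π∥ = 6+5·τ ≈ 31.962912, π⊥ = 6+5·τ' ≈ 5.037088 ∉ [0.3, 1.1) ⇒ out
candidate 5: (m,n)=(-1,-5) → π∥ = -1-5·τ ≈ -26.962912, π⊥ = -1-5·τ' ≈ -0.037088 ∉ [0.3, 1.1) ⇒ out
candidate 6: (m,n)=(-9,-6) → π∥ = -9-6·τ ≈ -40.155494, π⊥ = -9-6·τ' ≈ -7.844506 ∉ [0.3, 1.1) ⇒ out

none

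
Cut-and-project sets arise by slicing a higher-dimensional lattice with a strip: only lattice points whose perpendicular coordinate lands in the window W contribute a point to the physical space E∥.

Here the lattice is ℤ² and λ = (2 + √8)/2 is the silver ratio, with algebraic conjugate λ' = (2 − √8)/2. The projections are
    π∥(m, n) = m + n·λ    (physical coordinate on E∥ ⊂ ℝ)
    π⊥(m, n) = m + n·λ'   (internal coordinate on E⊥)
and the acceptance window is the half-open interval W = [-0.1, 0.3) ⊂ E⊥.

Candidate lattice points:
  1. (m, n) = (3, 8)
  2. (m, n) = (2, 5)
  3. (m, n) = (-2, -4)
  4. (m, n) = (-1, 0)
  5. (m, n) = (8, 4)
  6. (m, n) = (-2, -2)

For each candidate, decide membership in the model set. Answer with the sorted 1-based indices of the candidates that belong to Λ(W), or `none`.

λ' = (2−√8)/2 ≈ -0.41421.
candidate 1: (m,n)=(3,8) → π∥ = 3+8·λ ≈ 22.31371, π⊥ = 3+8·λ' ≈ -0.31371 ∉ [-0.1, 0.3) ⇒ out
candidate 2: (m,n)=(2,5) → π∥ = 2+5·λ ≈ 14.07107, π⊥ = 2+5·λ' ≈ -0.07107 ∈ [-0.1, 0.3) ⇒ IN Λ
candidate 3: (m,n)=(-2,-4) → π∥ = -2-4·λ ≈ -11.65685, π⊥ = -2-4·λ' ≈ -0.34315 ∉ [-0.1, 0.3) ⇒ out
candidate 4: (m,n)=(-1,0) → π∥ = -1+0·λ ≈ -1.00000, π⊥ = -1+0·λ' ≈ -1.00000 ∉ [-0.1, 0.3) ⇒ out
candidate 5: (m,n)=(8,4) → π∥ = 8+4·λ ≈ 17.65685, π⊥ = 8+4·λ' ≈ 6.34315 ∉ [-0.1, 0.3) ⇒ out
candidate 6: (m,n)=(-2,-2) → π∥ = -2-2·λ ≈ -6.82843, π⊥ = -2-2·λ' ≈ -1.17157 ∉ [-0.1, 0.3) ⇒ out

2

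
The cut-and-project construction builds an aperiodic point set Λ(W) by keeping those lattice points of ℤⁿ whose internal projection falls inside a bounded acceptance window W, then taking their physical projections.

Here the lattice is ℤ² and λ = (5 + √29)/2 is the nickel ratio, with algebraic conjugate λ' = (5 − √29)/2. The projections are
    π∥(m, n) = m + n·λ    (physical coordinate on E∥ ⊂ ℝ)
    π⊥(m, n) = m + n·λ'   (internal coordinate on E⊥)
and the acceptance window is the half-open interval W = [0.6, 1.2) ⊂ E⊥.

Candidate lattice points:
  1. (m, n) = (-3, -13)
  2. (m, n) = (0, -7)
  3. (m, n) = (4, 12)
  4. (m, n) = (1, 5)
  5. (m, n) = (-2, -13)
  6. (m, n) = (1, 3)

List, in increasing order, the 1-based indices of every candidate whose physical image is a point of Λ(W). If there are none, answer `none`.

λ' = (5−√29)/2 ≈ -0.1926.
[1] lift (-3,-13): star map gives -0.4964; window check 0.6 ≤ -0.4964 < 1.2 is false → out
[2] lift (0,-7): star map gives 1.3481; window check 0.6 ≤ 1.3481 < 1.2 is false → out
[3] lift (4,12): star map gives 1.6890; window check 0.6 ≤ 1.6890 < 1.2 is false → out
[4] lift (1,5): star map gives 0.0371; window check 0.6 ≤ 0.0371 < 1.2 is false → out
[5] lift (-2,-13): star map gives 0.5036; window check 0.6 ≤ 0.5036 < 1.2 is false → out
[6] lift (1,3): star map gives 0.4223; window check 0.6 ≤ 0.4223 < 1.2 is false → out

none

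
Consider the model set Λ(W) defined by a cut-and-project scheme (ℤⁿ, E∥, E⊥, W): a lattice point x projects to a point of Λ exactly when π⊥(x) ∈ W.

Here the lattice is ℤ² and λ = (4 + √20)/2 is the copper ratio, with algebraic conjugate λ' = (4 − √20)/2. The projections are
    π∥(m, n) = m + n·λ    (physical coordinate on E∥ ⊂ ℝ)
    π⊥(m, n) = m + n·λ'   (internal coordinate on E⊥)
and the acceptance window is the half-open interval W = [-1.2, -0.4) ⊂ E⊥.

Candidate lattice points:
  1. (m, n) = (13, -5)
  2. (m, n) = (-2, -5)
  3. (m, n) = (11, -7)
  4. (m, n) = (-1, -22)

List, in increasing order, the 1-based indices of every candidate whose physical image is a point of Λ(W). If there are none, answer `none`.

2

Numerically λ ≈ 4.2361 and λ' = −1/λ ≈ -0.2361.
[1] lift (13,-5): star map gives 14.1803; window check -1.2 ≤ 14.1803 < -0.4 is false → out
[2] lift (-2,-5): star map gives -0.8197; window check -1.2 ≤ -0.8197 < -0.4 is true → IN Λ
[3] lift (11,-7): star map gives 12.6525; window check -1.2 ≤ 12.6525 < -0.4 is false → out
[4] lift (-1,-22): star map gives 4.1935; window check -1.2 ≤ 4.1935 < -0.4 is false → out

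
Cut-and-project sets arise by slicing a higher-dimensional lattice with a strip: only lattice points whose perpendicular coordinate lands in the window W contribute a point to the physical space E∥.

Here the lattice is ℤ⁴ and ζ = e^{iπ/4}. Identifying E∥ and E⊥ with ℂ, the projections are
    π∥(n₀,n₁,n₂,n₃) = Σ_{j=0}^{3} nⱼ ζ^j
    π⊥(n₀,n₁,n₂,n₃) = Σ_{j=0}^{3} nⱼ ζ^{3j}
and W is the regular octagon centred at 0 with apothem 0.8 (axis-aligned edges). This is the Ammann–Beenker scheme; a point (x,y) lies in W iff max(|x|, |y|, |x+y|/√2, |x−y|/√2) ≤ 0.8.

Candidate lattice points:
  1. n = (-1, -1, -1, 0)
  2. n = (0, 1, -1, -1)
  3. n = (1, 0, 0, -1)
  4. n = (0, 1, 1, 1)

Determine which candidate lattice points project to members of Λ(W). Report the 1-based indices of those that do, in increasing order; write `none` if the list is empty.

Internal map: ζ^{3j} for j=0..3 gives (1,0), (−√2/2,√2/2), (0,−1), (√2/2,√2/2).
#1 (-1, -1, -1, 0): internal (-0.29289, 0.29289); octagon support 0.41421 vs apothem 0.8 → ∈ W
#2 (0, 1, -1, -1): internal (-1.41421, 1.00000); octagon support 1.70711 vs apothem 0.8 → ∉ W
#3 (1, 0, 0, -1): internal (0.29289, -0.70711); octagon support 0.70711 vs apothem 0.8 → ∈ W
#4 (0, 1, 1, 1): internal (0.00000, 0.41421); octagon support 0.41421 vs apothem 0.8 → ∈ W

1, 3, 4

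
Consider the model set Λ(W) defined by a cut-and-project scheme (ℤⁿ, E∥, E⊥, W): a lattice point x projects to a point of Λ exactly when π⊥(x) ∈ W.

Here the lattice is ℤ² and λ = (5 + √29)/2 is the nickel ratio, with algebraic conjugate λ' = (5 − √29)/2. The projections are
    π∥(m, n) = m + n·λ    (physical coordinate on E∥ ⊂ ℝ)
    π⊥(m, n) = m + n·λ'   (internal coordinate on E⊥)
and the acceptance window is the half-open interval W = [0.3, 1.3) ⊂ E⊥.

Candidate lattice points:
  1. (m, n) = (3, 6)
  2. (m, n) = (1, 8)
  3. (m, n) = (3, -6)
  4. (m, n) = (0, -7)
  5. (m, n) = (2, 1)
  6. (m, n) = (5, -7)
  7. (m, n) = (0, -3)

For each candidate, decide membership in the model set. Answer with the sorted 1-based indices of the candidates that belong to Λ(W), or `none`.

Compute λ' = (5−√29)/2 = -0.192582, so π⊥(m,n) = m -0.192582·n.
candidate 1: (m,n)=(3,6) → π∥ = 3+6·λ ≈ 34.155494, π⊥ = 3+6·λ' ≈ 1.844506 ∉ [0.3, 1.3) ⇒ out
candidate 2: (m,n)=(1,8) → π∥ = 1+8·λ ≈ 42.540659, π⊥ = 1+8·λ' ≈ -0.540659 ∉ [0.3, 1.3) ⇒ out
candidate 3: (m,n)=(3,-6) → π∥ = 3-6·λ ≈ -28.155494, π⊥ = 3-6·λ' ≈ 4.155494 ∉ [0.3, 1.3) ⇒ out
candidate 4: (m,n)=(0,-7) → π∥ = 0-7·λ ≈ -36.348077, π⊥ = 0-7·λ' ≈ 1.348077 ∉ [0.3, 1.3) ⇒ out
candidate 5: (m,n)=(2,1) → π∥ = 2+1·λ ≈ 7.192582, π⊥ = 2+1·λ' ≈ 1.807418 ∉ [0.3, 1.3) ⇒ out
candidate 6: (m,n)=(5,-7) → π∥ = 5-7·λ ≈ -31.348077, π⊥ = 5-7·λ' ≈ 6.348077 ∉ [0.3, 1.3) ⇒ out
candidate 7: (m,n)=(0,-3) → π∥ = 0-3·λ ≈ -15.577747, π⊥ = 0-3·λ' ≈ 0.577747 ∈ [0.3, 1.3) ⇒ IN Λ

7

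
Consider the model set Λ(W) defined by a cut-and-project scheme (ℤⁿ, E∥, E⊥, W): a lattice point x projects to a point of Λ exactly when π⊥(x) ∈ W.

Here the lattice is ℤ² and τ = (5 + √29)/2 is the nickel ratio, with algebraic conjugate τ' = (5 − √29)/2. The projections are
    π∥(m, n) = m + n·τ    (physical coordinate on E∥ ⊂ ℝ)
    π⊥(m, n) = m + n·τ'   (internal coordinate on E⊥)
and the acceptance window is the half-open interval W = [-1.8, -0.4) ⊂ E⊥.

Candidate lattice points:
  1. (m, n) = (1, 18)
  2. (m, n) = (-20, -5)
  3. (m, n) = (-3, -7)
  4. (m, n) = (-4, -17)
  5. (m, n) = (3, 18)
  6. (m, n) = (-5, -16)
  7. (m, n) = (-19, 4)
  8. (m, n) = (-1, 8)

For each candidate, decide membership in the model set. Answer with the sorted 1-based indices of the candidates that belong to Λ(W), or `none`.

3, 4, 5

Numerically τ ≈ 5.192582 and τ' = −1/τ ≈ -0.192582.
[1] lift (1,18): star map gives -2.466483; window check -1.8 ≤ -2.466483 < -0.4 is false → out
[2] lift (-20,-5): star map gives -19.037088; window check -1.8 ≤ -19.037088 < -0.4 is false → out
[3] lift (-3,-7): star map gives -1.651923; window check -1.8 ≤ -1.651923 < -0.4 is true → IN Λ
[4] lift (-4,-17): star map gives -0.726099; window check -1.8 ≤ -0.726099 < -0.4 is true → IN Λ
[5] lift (3,18): star map gives -0.466483; window check -1.8 ≤ -0.466483 < -0.4 is true → IN Λ
[6] lift (-5,-16): star map gives -1.918682; window check -1.8 ≤ -1.918682 < -0.4 is false → out
[7] lift (-19,4): star map gives -19.770330; window check -1.8 ≤ -19.770330 < -0.4 is false → out
[8] lift (-1,8): star map gives -2.540659; window check -1.8 ≤ -2.540659 < -0.4 is false → out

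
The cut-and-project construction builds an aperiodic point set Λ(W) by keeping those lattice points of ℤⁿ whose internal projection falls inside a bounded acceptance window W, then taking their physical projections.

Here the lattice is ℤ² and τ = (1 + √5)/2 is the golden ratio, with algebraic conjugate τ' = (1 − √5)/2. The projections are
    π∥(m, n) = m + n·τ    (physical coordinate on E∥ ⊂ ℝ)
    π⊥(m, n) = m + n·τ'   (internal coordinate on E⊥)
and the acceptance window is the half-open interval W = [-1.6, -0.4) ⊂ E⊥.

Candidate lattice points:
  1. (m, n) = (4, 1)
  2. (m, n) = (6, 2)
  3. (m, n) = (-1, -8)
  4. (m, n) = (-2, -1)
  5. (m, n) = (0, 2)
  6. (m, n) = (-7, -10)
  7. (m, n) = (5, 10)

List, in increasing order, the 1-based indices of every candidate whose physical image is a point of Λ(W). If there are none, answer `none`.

4, 5, 6, 7

τ' = (1−√5)/2 ≈ -0.6180.
candidate 1: (m,n)=(4,1) → π∥ = 4+1·τ ≈ 5.6180, π⊥ = 4+1·τ' ≈ 3.3820 ∉ [-1.6, -0.4) ⇒ out
candidate 2: (m,n)=(6,2) → π∥ = 6+2·τ ≈ 9.2361, π⊥ = 6+2·τ' ≈ 4.7639 ∉ [-1.6, -0.4) ⇒ out
candidate 3: (m,n)=(-1,-8) → π∥ = -1-8·τ ≈ -13.9443, π⊥ = -1-8·τ' ≈ 3.9443 ∉ [-1.6, -0.4) ⇒ out
candidate 4: (m,n)=(-2,-1) → π∥ = -2-1·τ ≈ -3.6180, π⊥ = -2-1·τ' ≈ -1.3820 ∈ [-1.6, -0.4) ⇒ IN Λ
candidate 5: (m,n)=(0,2) → π∥ = 0+2·τ ≈ 3.2361, π⊥ = 0+2·τ' ≈ -1.2361 ∈ [-1.6, -0.4) ⇒ IN Λ
candidate 6: (m,n)=(-7,-10) → π∥ = -7-10·τ ≈ -23.1803, π⊥ = -7-10·τ' ≈ -0.8197 ∈ [-1.6, -0.4) ⇒ IN Λ
candidate 7: (m,n)=(5,10) → π∥ = 5+10·τ ≈ 21.1803, π⊥ = 5+10·τ' ≈ -1.1803 ∈ [-1.6, -0.4) ⇒ IN Λ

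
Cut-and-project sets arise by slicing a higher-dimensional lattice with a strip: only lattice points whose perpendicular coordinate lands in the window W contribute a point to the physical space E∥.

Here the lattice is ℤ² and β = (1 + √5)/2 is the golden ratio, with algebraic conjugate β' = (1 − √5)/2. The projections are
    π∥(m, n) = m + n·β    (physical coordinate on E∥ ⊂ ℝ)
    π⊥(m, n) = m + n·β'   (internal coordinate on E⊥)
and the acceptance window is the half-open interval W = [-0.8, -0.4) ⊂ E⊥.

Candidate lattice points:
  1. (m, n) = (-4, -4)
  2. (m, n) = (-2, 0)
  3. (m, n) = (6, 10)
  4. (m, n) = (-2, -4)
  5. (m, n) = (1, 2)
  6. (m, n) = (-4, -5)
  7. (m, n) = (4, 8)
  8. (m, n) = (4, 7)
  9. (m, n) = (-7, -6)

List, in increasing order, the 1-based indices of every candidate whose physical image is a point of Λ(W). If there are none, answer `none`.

Numerically β ≈ 1.61803 and β' = −1/β ≈ -0.61803.
[1] lift (-4,-4): star map gives -1.52786; window check -0.8 ≤ -1.52786 < -0.4 is false → out
[2] lift (-2,0): star map gives -2.00000; window check -0.8 ≤ -2.00000 < -0.4 is false → out
[3] lift (6,10): star map gives -0.18034; window check -0.8 ≤ -0.18034 < -0.4 is false → out
[4] lift (-2,-4): star map gives 0.47214; window check -0.8 ≤ 0.47214 < -0.4 is false → out
[5] lift (1,2): star map gives -0.23607; window check -0.8 ≤ -0.23607 < -0.4 is false → out
[6] lift (-4,-5): star map gives -0.90983; window check -0.8 ≤ -0.90983 < -0.4 is false → out
[7] lift (4,8): star map gives -0.94427; window check -0.8 ≤ -0.94427 < -0.4 is false → out
[8] lift (4,7): star map gives -0.32624; window check -0.8 ≤ -0.32624 < -0.4 is false → out
[9] lift (-7,-6): star map gives -3.29180; window check -0.8 ≤ -3.29180 < -0.4 is false → out

none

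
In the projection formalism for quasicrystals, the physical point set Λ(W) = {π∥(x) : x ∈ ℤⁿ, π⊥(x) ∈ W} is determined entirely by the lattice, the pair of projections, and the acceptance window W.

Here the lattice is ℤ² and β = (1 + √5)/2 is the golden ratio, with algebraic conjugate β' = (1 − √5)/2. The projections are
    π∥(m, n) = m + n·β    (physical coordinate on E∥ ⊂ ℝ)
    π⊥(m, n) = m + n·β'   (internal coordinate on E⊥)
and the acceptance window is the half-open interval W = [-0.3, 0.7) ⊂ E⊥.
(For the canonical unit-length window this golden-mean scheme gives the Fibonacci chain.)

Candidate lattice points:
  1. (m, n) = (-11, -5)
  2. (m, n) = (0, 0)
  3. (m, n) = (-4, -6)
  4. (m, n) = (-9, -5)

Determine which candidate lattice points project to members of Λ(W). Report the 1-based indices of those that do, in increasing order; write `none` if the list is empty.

2, 3

Numerically β ≈ 1.618034 and β' = −1/β ≈ -0.618034.
#1 (-11,-5): internal coord -11 + (-5)·β' = -7.909830; -7.909830 ∉ [-0.3, 0.7) → out
#2 (0,0): internal coord 0 + (0)·β' = +0.000000; +0.000000 ∈ [-0.3, 0.7) → IN Λ
#3 (-4,-6): internal coord -4 + (-6)·β' = -0.291796; -0.291796 ∈ [-0.3, 0.7) → IN Λ
#4 (-9,-5): internal coord -9 + (-5)·β' = -5.909830; -5.909830 ∉ [-0.3, 0.7) → out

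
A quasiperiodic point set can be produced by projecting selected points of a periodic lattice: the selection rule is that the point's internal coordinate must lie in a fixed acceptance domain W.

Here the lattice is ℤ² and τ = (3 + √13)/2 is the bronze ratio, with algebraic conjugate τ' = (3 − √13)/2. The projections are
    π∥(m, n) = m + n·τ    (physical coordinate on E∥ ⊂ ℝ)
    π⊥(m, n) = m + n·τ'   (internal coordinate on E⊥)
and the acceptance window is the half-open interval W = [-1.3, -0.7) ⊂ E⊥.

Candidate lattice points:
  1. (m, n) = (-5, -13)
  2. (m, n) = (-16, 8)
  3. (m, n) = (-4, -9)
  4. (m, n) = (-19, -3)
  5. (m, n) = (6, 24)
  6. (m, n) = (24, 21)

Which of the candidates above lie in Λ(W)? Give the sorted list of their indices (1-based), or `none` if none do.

Compute τ' = (3−√13)/2 = -0.302776, so π⊥(m,n) = m -0.302776·n.
[1] lift (-5,-13): star map gives -1.063917; window check -1.3 ≤ -1.063917 < -0.7 is true → IN Λ
[2] lift (-16,8): star map gives -18.422205; window check -1.3 ≤ -18.422205 < -0.7 is false → out
[3] lift (-4,-9): star map gives -1.275019; window check -1.3 ≤ -1.275019 < -0.7 is true → IN Λ
[4] lift (-19,-3): star map gives -18.091673; window check -1.3 ≤ -18.091673 < -0.7 is false → out
[5] lift (6,24): star map gives -1.266615; window check -1.3 ≤ -1.266615 < -0.7 is true → IN Λ
[6] lift (24,21): star map gives 17.641712; window check -1.3 ≤ 17.641712 < -0.7 is false → out

1, 3, 5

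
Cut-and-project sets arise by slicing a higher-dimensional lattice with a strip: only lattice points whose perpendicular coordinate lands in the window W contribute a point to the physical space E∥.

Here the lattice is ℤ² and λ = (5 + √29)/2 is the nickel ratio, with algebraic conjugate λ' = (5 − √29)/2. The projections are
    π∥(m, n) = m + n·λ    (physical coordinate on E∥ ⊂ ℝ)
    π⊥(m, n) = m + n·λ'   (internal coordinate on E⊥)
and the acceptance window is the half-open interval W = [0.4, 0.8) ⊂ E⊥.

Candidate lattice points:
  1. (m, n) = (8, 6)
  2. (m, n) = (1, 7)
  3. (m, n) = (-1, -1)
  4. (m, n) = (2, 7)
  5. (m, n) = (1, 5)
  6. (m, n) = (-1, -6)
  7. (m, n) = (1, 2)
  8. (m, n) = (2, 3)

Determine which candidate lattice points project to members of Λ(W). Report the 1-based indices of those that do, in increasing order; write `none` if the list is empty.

4, 7

Numerically λ ≈ 5.1926 and λ' = −1/λ ≈ -0.1926.
#1 (8,6): internal coord 8 + (6)·λ' = +6.8445; +6.8445 ∉ [0.4, 0.8) → out
#2 (1,7): internal coord 1 + (7)·λ' = -0.3481; -0.3481 ∉ [0.4, 0.8) → out
#3 (-1,-1): internal coord -1 + (-1)·λ' = -0.8074; -0.8074 ∉ [0.4, 0.8) → out
#4 (2,7): internal coord 2 + (7)·λ' = +0.6519; +0.6519 ∈ [0.4, 0.8) → IN Λ
#5 (1,5): internal coord 1 + (5)·λ' = +0.0371; +0.0371 ∉ [0.4, 0.8) → out
#6 (-1,-6): internal coord -1 + (-6)·λ' = +0.1555; +0.1555 ∉ [0.4, 0.8) → out
#7 (1,2): internal coord 1 + (2)·λ' = +0.6148; +0.6148 ∈ [0.4, 0.8) → IN Λ
#8 (2,3): internal coord 2 + (3)·λ' = +1.4223; +1.4223 ∉ [0.4, 0.8) → out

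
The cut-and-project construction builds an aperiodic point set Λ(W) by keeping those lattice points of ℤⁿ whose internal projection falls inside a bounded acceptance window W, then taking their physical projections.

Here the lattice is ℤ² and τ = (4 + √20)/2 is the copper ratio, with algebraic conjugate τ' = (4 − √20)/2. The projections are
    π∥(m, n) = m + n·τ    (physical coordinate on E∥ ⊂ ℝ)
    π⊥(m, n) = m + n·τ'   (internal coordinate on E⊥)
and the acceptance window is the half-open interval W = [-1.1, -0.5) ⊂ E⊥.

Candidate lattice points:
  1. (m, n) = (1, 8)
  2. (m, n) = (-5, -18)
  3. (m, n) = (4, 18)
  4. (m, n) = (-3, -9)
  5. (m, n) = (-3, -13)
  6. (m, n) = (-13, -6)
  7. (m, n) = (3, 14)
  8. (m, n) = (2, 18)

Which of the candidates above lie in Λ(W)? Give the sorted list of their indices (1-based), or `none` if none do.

Numerically τ ≈ 4.2361 and τ' = −1/τ ≈ -0.2361.
candidate 1: (m,n)=(1,8) → π∥ = 1+8·τ ≈ 34.8885, π⊥ = 1+8·τ' ≈ -0.8885 ∈ [-1.1, -0.5) ⇒ IN Λ
candidate 2: (m,n)=(-5,-18) → π∥ = -5-18·τ ≈ -81.2492, π⊥ = -5-18·τ' ≈ -0.7508 ∈ [-1.1, -0.5) ⇒ IN Λ
candidate 3: (m,n)=(4,18) → π∥ = 4+18·τ ≈ 80.2492, π⊥ = 4+18·τ' ≈ -0.2492 ∉ [-1.1, -0.5) ⇒ out
candidate 4: (m,n)=(-3,-9) → π∥ = -3-9·τ ≈ -41.1246, π⊥ = -3-9·τ' ≈ -0.8754 ∈ [-1.1, -0.5) ⇒ IN Λ
candidate 5: (m,n)=(-3,-13) → π∥ = -3-13·τ ≈ -58.0689, π⊥ = -3-13·τ' ≈ 0.0689 ∉ [-1.1, -0.5) ⇒ out
candidate 6: (m,n)=(-13,-6) → π∥ = -13-6·τ ≈ -38.4164, π⊥ = -13-6·τ' ≈ -11.5836 ∉ [-1.1, -0.5) ⇒ out
candidate 7: (m,n)=(3,14) → π∥ = 3+14·τ ≈ 62.3050, π⊥ = 3+14·τ' ≈ -0.3050 ∉ [-1.1, -0.5) ⇒ out
candidate 8: (m,n)=(2,18) → π∥ = 2+18·τ ≈ 78.2492, π⊥ = 2+18·τ' ≈ -2.2492 ∉ [-1.1, -0.5) ⇒ out

1, 2, 4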